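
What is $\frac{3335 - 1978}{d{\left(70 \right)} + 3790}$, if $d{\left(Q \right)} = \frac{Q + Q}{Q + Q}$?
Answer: $\frac{1357}{3791} \approx 0.35795$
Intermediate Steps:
$d{\left(Q \right)} = 1$ ($d{\left(Q \right)} = \frac{2 Q}{2 Q} = 2 Q \frac{1}{2 Q} = 1$)
$\frac{3335 - 1978}{d{\left(70 \right)} + 3790} = \frac{3335 - 1978}{1 + 3790} = \frac{1357}{3791}$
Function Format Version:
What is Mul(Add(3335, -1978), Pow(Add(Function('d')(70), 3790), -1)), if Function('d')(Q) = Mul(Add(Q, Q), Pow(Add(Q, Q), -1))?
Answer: Rational(1357, 3791) ≈ 0.35795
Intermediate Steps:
Function('d')(Q) = 1 (Function('d')(Q) = Mul(Mul(2, Q), Pow(Mul(2, Q), -1)) = Mul(Mul(2, Q), Mul(Rational(1, 2), Pow(Q, -1))) = 1)
Mul(Add(3335, -1978), Pow(Add(Function('d')(70), 3790), -1)) = Mul(Add(3335, -1978), Pow(Add(1, 3790), -1)) = Mul(1357, Pow(3791, -1)) = Mul(1357, Rational(1, 3791)) = Rational(1357, 3791)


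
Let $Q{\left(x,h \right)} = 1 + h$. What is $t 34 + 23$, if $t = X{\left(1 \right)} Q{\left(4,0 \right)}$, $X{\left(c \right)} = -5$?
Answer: $-147$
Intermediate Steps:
$t = -5$ ($t = - 5 \left(1 + 0\right) = \left(-5\right) 1 = -5$)
$t 34 + 23 = \left(-5\right) 34 + 23 = -170 + 23 = -147$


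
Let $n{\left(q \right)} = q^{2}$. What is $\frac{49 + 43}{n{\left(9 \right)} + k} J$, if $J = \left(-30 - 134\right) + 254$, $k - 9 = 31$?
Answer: $\frac{8280}{121} \approx 68.43$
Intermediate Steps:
$k = 40$ ($k = 9 + 31 = 40$)
$J = 90$ ($J = \left(-30 - 134\right) + 254 = -164 + 254 = 90$)
$\frac{49 + 43}{n{\left(9 \right)} + k} J = \frac{49 + 43}{9^{2} + 40} \cdot 90 = \frac{92}{81 + 40} \cdot 90 = \frac{92}{121} \cdot 90 = \frac{8280}{121}$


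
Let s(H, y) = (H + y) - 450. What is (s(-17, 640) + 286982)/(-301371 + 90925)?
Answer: -287155/210446 ≈ -1.3645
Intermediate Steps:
s(H, y) = -450 + H + y
(s(-17, 640) + 286982)/(-301371 + 90925) = ((-450 - 17 + 640) + 286982)/(-301371 + 90925) = (173 + 286982)/(-210446) = 287155*(-1/210446) = -287155/210446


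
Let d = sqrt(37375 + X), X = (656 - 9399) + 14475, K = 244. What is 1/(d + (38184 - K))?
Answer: 37940/1439400493 - sqrt(43107)/1439400493 ≈ 2.6214e-5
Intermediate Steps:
X = 5732 (X = -8743 + 14475 = 5732)
d = sqrt(43107) (d = sqrt(37375 + 5732) = sqrt(43107) ≈ 207.62)
1/(d + (38184 - K)) = 1/(sqrt(43107) + (38184 - 1*244)) = 1/(sqrt(43107) + (38184 - 244)) = 1/(sqrt(43107) + 37940) = 1/(37940 + sqrt(43107))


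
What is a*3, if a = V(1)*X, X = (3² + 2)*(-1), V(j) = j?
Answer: -33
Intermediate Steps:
X = -11 (X = (9 + 2)*(-1) = 11*(-1) = -11)
a = -11 (a = 1*(-11) = -11)
a*3 = -11*3 = -33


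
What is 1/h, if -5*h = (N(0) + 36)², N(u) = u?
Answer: -5/1296 ≈ -0.0038580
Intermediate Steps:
h = -1296/5 (h = -(0 + 36)²/5 = -⅕*36² = -⅕*1296 = -1296/5 ≈ -259.20)
1/h = 1/(-1296/5) = -5/1296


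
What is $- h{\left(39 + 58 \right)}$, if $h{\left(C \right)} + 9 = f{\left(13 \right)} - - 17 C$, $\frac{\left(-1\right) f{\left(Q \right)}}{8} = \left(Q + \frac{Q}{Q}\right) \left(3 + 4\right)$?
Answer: $-856$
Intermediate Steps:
$f{\left(Q \right)} = -56 - 56 Q$ ($f{\left(Q \right)} = - 8 \left(Q + \frac{Q}{Q}\right) \left(3 + 4\right) = - 8 \left(Q + 1\right) 7 = - 8 \left(1 + Q\right) 7 = - 8 \left(7 + 7 Q\right) = -56 - 56 Q$)
$h{\left(C \right)} = -793 + 17 C$ ($h{\left(C \right)} = -9 - \left(784 - 17 C\right) = -9 + \left(\left(-56 - 728\right) + 17 C\right) = -9 + \left(-784 + 17 C\right) = -793 + 17 C$)
$- h{\left(39 + 58 \right)} = - (-793 + 17 \left(39 + 58\right)) = - (-793 + 17 \cdot 97) = - (-793 + 1649) = \left(-1\right) 856 = -856$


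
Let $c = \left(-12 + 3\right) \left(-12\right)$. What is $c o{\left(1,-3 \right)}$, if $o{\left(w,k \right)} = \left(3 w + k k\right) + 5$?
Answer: $1836$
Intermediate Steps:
$o{\left(w,k \right)} = 5 + k^{2} + 3 w$ ($o{\left(w,k \right)} = \left(3 w + k^{2}\right) + 5 = \left(k^{2} + 3 w\right) + 5 = 5 + k^{2} + 3 w$)
$c = 108$ ($c = \left(-9\right) \left(-12\right) = 108$)
$c o{\left(1,-3 \right)} = 108 \left(5 + \left(-3\right)^{2} + 3 \cdot 1\right) = 108 \left(5 + 9 + 3\right) = 108 \cdot 17 = 1836$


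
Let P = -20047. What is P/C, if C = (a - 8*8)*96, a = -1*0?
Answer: 20047/6144 ≈ 3.2629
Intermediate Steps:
a = 0
C = -6144 (C = (0 - 8*8)*96 = (0 - 64)*96 = -64*96 = -6144)
P/C = -20047/(-6144) = -20047*(-1/6144) = 20047/6144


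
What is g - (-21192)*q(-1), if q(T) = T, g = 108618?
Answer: 87426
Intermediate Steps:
g - (-21192)*q(-1) = 108618 - (-21192)*(-1) = 108618 - 1*21192 = 108618 - 21192 = 87426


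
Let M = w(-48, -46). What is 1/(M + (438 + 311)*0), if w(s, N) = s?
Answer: -1/48 ≈ -0.020833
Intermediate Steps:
M = -48
1/(M + (438 + 311)*0) = 1/(-48 + (438 + 311)*0) = 1/(-48 + 749*0) = 1/(-48 + 0) = 1/(-48) = -1/48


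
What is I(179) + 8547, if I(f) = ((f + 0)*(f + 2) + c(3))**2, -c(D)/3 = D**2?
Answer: 1047954931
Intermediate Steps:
c(D) = -3*D**2
I(f) = (-27 + f*(2 + f))**2 (I(f) = ((f + 0)*(f + 2) - 3*3**2)**2 = (f*(2 + f) - 3*9)**2 = (f*(2 + f) - 27)**2 = (-27 + f*(2 + f))**2)
I(179) + 8547 = (-27 + 179**2 + 2*179)**2 + 8547 = (-27 + 32041 + 358)**2 + 8547 = 32372**2 + 8547 = 1047946384 + 8547 = 1047954931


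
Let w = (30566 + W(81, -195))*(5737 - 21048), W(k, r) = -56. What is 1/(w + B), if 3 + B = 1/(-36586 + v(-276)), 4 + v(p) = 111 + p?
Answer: -36755/17169679720816 ≈ -2.1407e-9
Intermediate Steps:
v(p) = 107 + p (v(p) = -4 + (111 + p) = 107 + p)
B = -110266/36755 (B = -3 + 1/(-36586 + (107 - 276)) = -3 + 1/(-36586 - 169) = -3 + 1/(-36755) = -3 - 1/36755 = -110266/36755 ≈ -3.0000)
w = -467138610 (w = (30566 - 56)*(5737 - 21048) = 30510*(-15311) = -467138610)
1/(w + B) = 1/(-467138610 - 110266/36755) = 1/(-17169679720816/36755) = -36755/17169679720816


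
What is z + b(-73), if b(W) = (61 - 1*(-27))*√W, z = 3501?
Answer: 3501 + 88*I*√73 ≈ 3501.0 + 751.87*I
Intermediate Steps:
b(W) = 88*√W (b(W) = (61 + 27)*√W = 88*√W)
z + b(-73) = 3501 + 88*√(-73) = 3501 + 88*(I*√73) = 3501 + 88*I*√73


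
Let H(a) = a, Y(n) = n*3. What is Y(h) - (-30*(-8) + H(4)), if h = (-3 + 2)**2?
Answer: -241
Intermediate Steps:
h = 1 (h = (-1)**2 = 1)
Y(n) = 3*n
Y(h) - (-30*(-8) + H(4)) = 3*1 - (-30*(-8) + 4) = 3 - (240 + 4) = 3 - 1*244 = 3 - 244 = -241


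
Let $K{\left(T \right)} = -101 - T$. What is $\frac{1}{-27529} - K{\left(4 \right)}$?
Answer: $\frac{2890544}{27529} \approx 105.0$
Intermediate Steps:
$\frac{1}{-27529} - K{\left(4 \right)} = \frac{1}{-27529} - \left(-101 - 4\right) = - \frac{1}{27529} - \left(-101 - 4\right) = - \frac{1}{27529} - -105 = - \frac{1}{27529} + 105 = \frac{2890544}{27529}$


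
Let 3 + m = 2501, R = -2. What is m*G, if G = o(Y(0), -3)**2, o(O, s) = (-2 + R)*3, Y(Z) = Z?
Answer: 359712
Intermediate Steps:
m = 2498 (m = -3 + 2501 = 2498)
o(O, s) = -12 (o(O, s) = (-2 - 2)*3 = -4*3 = -12)
G = 144 (G = (-12)**2 = 144)
m*G = 2498*144 = 359712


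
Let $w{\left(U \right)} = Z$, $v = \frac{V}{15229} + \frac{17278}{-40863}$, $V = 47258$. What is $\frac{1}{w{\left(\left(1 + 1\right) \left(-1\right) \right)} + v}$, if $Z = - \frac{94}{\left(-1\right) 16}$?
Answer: $\frac{93932472}{803623385} \approx 0.11689$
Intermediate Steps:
$v = \frac{31471264}{11741559}$ ($v = \frac{47258}{15229} + \frac{17278}{-40863} = 47258 \cdot \frac{1}{15229} + 17278 \left(- \frac{1}{40863}\right) = \frac{47258}{15229} - \frac{326}{771} = \frac{31471264}{11741559} \approx 2.6803$)
$Z = \frac{47}{8}$ ($Z = - \frac{94}{-16} = \left(-94\right) \left(- \frac{1}{16}\right) = \frac{47}{8} \approx 5.875$)
$w{\left(U \right)} = \frac{47}{8}$
$\frac{1}{w{\left(\left(1 + 1\right) \left(-1\right) \right)} + v} = \frac{1}{\frac{47}{8} + \frac{31471264}{11741559}} = \frac{1}{\frac{803623385}{93932472}} = \frac{93932472}{803623385}$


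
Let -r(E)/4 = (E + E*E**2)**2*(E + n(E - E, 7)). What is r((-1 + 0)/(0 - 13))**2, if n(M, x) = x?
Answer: 113107479040000/3937376385699289 ≈ 0.028727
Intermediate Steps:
r(E) = -4*(E + E**3)**2*(7 + E) (r(E) = -4*(E + E*E**2)**2*(E + 7) = -4*(E + E**3)**2*(7 + E))
r((-1 + 0)/(0 - 13))**2 = (4*((-1 + 0)/(0 - 13))**2*(1 + ((-1 + 0)/(0 - 13))**2)**2*(-7 - (-1 + 0)/(0 - 13)))**2 = (4*(-1/(-13))**2*(1 + (-1/(-13))**2)**2*(-7 - (-1)/(-13)))**2 = (4*(-1*(-1/13))**2*(1 + (-1*(-1/13))**2)**2*(-7 - (-1)*(-1)/13))**2 = (4*(1/13)**2*(1 + (1/13)**2)**2*(-7 - 1*1/13))**2 = (4*(1/169)*(1 + 1/169)**2*(-7 - 1/13))**2 = (4*(1/169)*(170/169)**2*(-92/13))**2 = (4*(1/169)*(28900/28561)*(-92/13))**2 = (-10635200/62748517)**2 = 113107479040000/3937376385699289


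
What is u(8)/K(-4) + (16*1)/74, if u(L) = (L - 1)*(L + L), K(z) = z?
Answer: -1028/37 ≈ -27.784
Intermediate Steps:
u(L) = 2*L*(-1 + L) (u(L) = (-1 + L)*(2*L) = 2*L*(-1 + L))
u(8)/K(-4) + (16*1)/74 = (2*8*(-1 + 8))/(-4) + (16*1)/74 = (2*8*7)*(-¼) + 16*(1/74) = 112*(-¼) + 8/37 = -28 + 8/37 = -1028/37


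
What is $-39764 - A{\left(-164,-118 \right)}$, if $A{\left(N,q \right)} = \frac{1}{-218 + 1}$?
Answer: $- \frac{8628787}{217} \approx -39764.0$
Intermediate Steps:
$A{\left(N,q \right)} = - \frac{1}{217}$ ($A{\left(N,q \right)} = \frac{1}{-217} = - \frac{1}{217}$)
$-39764 - A{\left(-164,-118 \right)} = -39764 - - \frac{1}{217} = -39764 + \frac{1}{217} = - \frac{8628787}{217}$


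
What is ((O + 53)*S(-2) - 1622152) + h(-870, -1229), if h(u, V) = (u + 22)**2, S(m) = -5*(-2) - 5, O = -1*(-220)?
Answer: -901683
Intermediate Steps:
O = 220
S(m) = 5 (S(m) = 10 - 5 = 5)
h(u, V) = (22 + u)**2
((O + 53)*S(-2) - 1622152) + h(-870, -1229) = ((220 + 53)*5 - 1622152) + (22 - 870)**2 = (273*5 - 1622152) + (-848)**2 = (1365 - 1622152) + 719104 = -1620787 + 719104 = -901683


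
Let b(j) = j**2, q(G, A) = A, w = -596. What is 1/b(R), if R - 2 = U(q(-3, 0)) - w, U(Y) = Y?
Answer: 1/357604 ≈ 2.7964e-6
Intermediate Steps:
R = 598 (R = 2 + (0 - 1*(-596)) = 2 + (0 + 596) = 2 + 596 = 598)
1/b(R) = 1/(598**2) = 1/357604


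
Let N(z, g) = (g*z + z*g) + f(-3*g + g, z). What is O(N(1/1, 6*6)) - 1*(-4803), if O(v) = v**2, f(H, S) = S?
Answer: 10132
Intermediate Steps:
N(z, g) = z + 2*g*z (N(z, g) = (g*z + z*g) + z = (g*z + g*z) + z = 2*g*z + z = z + 2*g*z)
O(N(1/1, 6*6)) - 1*(-4803) = ((1/1)*(1 + 2*(6*6)))**2 - 1*(-4803) = ((1*1)*(1 + 2*36))**2 + 4803 = (1*(1 + 72))**2 + 4803 = (1*73)**2 + 4803 = 73**2 + 4803 = 5329 + 4803 = 10132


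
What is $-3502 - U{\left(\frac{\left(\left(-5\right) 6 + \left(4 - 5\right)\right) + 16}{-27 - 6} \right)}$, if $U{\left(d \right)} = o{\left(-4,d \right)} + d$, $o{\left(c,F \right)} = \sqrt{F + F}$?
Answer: $- \frac{38527}{11} - \frac{\sqrt{110}}{11} \approx -3503.4$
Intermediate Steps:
$o{\left(c,F \right)} = \sqrt{2} \sqrt{F}$ ($o{\left(c,F \right)} = \sqrt{2 F} = \sqrt{2} \sqrt{F}$)
$U{\left(d \right)} = d + \sqrt{2} \sqrt{d}$ ($U{\left(d \right)} = \sqrt{2} \sqrt{d} + d = d + \sqrt{2} \sqrt{d}$)
$-3502 - U{\left(\frac{\left(\left(-5\right) 6 + \left(4 - 5\right)\right) + 16}{-27 - 6} \right)} = -3502 - \left(\frac{\left(\left(-5\right) 6 + \left(4 - 5\right)\right) + 16}{-27 - 6} + \sqrt{2} \sqrt{\frac{\left(\left(-5\right) 6 + \left(4 - 5\right)\right) + 16}{-27 - 6}}\right) = -3502 - \left(\frac{\left(-30 + \left(4 - 5\right)\right) + 16}{-27 - 6} + \sqrt{2} \sqrt{\frac{\left(-30 + \left(4 - 5\right)\right) + 16}{-27 - 6}}\right) = -3502 - \left(\frac{\left(-30 - 1\right) + 16}{-33} + \sqrt{2} \sqrt{\frac{\left(-30 - 1\right) + 16}{-33}}\right) = -3502 - \left(\left(-31 + 16\right) \left(- \frac{1}{33}\right) + \sqrt{2} \sqrt{\left(-31 + 16\right) \left(- \frac{1}{33}\right)}\right) = -3502 - \left(\left(-15\right) \left(- \frac{1}{33}\right) + \sqrt{2} \sqrt{\left(-15\right) \left(- \frac{1}{33}\right)}\right) = -3502 - \left(\frac{5}{11} + \sqrt{2} \sqrt{\frac{5}{11}}\right) = -3502 - \left(\frac{5}{11} + \sqrt{2} \frac{\sqrt{55}}{11}\right) = -3502 - \left(\frac{5}{11} + \frac{\sqrt{110}}{11}\right) = - \frac{38527}{11} - \frac{\sqrt{110}}{11}$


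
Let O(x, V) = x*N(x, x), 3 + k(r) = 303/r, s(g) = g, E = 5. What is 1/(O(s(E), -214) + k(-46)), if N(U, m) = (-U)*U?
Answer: -46/6191 ≈ -0.0074301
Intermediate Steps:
N(U, m) = -U²
k(r) = -3 + 303/r
O(x, V) = -x³ (O(x, V) = x*(-x²) = -x³)
1/(O(s(E), -214) + k(-46)) = 1/(-1*5³ + (-3 + 303/(-46))) = 1/(-1*125 + (-3 + 303*(-1/46))) = 1/(-125 + (-3 - 303/46)) = 1/(-125 - 441/46) = 1/(-6191/46) = -46/6191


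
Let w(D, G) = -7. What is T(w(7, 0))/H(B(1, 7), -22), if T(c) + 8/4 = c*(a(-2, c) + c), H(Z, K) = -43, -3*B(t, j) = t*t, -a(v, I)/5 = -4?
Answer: 93/43 ≈ 2.1628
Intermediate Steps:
a(v, I) = 20 (a(v, I) = -5*(-4) = 20)
B(t, j) = -t**2/3 (B(t, j) = -t*t/3 = -t**2/3)
T(c) = -2 + c*(20 + c)
T(w(7, 0))/H(B(1, 7), -22) = (-2 + (-7)**2 + 20*(-7))/(-43) = (-2 + 49 - 140)*(-1/43) = -93*(-1/43) = 93/43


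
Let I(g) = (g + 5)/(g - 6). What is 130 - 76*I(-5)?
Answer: 130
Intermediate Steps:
I(g) = (5 + g)/(-6 + g)
130 - 76*I(-5) = 130 - 76*(5 - 5)/(-6 - 5) = 130 - 76*0/(-11) = 130 - (-76)*0/11 = 130 - 76*0 = 130 + 0 = 130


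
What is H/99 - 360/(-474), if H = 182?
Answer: 20318/7821 ≈ 2.5979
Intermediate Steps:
H/99 - 360/(-474) = 182/99 - 360/(-474) = 182*(1/99) - 360*(-1/474) = 182/99 + 60/79 = 20318/7821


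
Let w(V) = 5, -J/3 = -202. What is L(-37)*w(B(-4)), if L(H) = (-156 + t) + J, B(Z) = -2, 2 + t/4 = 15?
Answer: 2510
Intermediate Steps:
t = 52 (t = -8 + 4*15 = -8 + 60 = 52)
J = 606 (J = -3*(-202) = 606)
L(H) = 502 (L(H) = (-156 + 52) + 606 = -104 + 606 = 502)
L(-37)*w(B(-4)) = 502*5 = 2510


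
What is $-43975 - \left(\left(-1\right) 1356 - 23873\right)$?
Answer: $-18746$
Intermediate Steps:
$-43975 - \left(\left(-1\right) 1356 - 23873\right) = -43975 - \left(-1356 - 23873\right) = -43975 - -25229 = -43975 + 25229 = -18746$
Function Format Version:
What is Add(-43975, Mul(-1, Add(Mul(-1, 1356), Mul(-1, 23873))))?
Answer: -18746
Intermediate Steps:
Add(-43975, Mul(-1, Add(Mul(-1, 1356), Mul(-1, 23873)))) = Add(-43975, Mul(-1, Add(-1356, -23873))) = Add(-43975, Mul(-1, -25229)) = Add(-43975, 25229) = -18746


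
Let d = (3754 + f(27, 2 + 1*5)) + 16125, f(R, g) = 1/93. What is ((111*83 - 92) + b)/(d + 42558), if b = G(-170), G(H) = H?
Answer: 832443/5806642 ≈ 0.14336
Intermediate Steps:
b = -170
f(R, g) = 1/93 (f(R, g) = 1*(1/93) = 1/93)
d = 1848748/93 (d = (3754 + 1/93) + 16125 = 349123/93 + 16125 = 1848748/93 ≈ 19879.)
((111*83 - 92) + b)/(d + 42558) = ((111*83 - 92) - 170)/(1848748/93 + 42558) = ((9213 - 92) - 170)/(5806642/93) = (9121 - 170)*(93/5806642) = 8951*(93/5806642) = 832443/5806642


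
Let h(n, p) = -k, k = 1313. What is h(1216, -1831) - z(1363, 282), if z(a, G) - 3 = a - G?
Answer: -2397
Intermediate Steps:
z(a, G) = 3 + a - G (z(a, G) = 3 + (a - G) = 3 + a - G)
h(n, p) = -1313 (h(n, p) = -1*1313 = -1313)
h(1216, -1831) - z(1363, 282) = -1313 - (3 + 1363 - 1*282) = -1313 - (3 + 1363 - 282) = -1313 - 1*1084 = -1313 - 1084 = -2397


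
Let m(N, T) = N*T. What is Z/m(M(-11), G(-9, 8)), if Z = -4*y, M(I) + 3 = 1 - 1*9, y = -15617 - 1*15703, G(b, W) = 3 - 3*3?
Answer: 20880/11 ≈ 1898.2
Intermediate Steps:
G(b, W) = -6 (G(b, W) = 3 - 9 = -6)
y = -31320 (y = -15617 - 15703 = -31320)
M(I) = -11 (M(I) = -3 + (1 - 1*9) = -3 + (1 - 9) = -3 - 8 = -11)
Z = 125280 (Z = -4*(-31320) = 125280)
Z/m(M(-11), G(-9, 8)) = 125280/((-11*(-6))) = 125280/66 = 125280*(1/66) = 20880/11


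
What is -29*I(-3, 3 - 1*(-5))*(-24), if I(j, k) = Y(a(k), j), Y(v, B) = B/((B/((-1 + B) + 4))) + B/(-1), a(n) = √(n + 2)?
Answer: 2088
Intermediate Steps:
a(n) = √(2 + n)
Y(v, B) = 3 (Y(v, B) = B/((B/(3 + B))) + B*(-1) = B*((3 + B)/B) - B = (3 + B) - B = 3)
I(j, k) = 3
-29*I(-3, 3 - 1*(-5))*(-24) = -29*3*(-24) = -87*(-24) = 2088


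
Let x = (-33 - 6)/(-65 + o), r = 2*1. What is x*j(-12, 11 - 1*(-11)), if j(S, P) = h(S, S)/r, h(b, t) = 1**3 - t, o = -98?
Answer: 507/326 ≈ 1.5552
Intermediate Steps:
h(b, t) = 1 - t
r = 2
j(S, P) = 1/2 - S/2 (j(S, P) = (1 - S)/2 = (1 - S)*(1/2) = 1/2 - S/2)
x = 39/163 (x = (-33 - 6)/(-65 - 98) = -39/(-163) = -39*(-1/163) = 39/163 ≈ 0.23926)
x*j(-12, 11 - 1*(-11)) = 39*(1/2 - 1/2*(-12))/163 = 39*(1/2 + 6)/163 = (39/163)*(13/2) = 507/326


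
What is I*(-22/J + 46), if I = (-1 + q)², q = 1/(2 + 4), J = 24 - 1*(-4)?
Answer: 5275/168 ≈ 31.399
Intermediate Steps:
J = 28 (J = 24 + 4 = 28)
q = ⅙ (q = 1/6 = ⅙ ≈ 0.16667)
I = 25/36 (I = (-1 + ⅙)² = (-⅚)² = 25/36 ≈ 0.69444)
I*(-22/J + 46) = 25*(-22/28 + 46)/36 = 25*(-22*1/28 + 46)/36 = 25*(-11/14 + 46)/36 = (25/36)*(633/14) = 5275/168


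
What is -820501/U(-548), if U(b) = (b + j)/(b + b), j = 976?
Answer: 224817274/107 ≈ 2.1011e+6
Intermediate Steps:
U(b) = (976 + b)/(2*b) (U(b) = (b + 976)/(b + b) = (976 + b)/((2*b)) = (976 + b)*(1/(2*b)) = (976 + b)/(2*b))
-820501/U(-548) = -820501*(-1096/(976 - 548)) = -820501/((½)*(-1/548)*428) = -820501/(-107/274) = -820501*(-274/107) = 224817274/107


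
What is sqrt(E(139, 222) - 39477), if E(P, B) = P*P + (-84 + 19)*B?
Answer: I*sqrt(34586) ≈ 185.97*I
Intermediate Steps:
E(P, B) = P**2 - 65*B
sqrt(E(139, 222) - 39477) = sqrt((139**2 - 65*222) - 39477) = sqrt((19321 - 14430) - 39477) = sqrt(4891 - 39477) = sqrt(-34586) = I*sqrt(34586)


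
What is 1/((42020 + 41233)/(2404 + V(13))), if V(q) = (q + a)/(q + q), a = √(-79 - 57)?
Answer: 1603/55502 + I*√34/1082289 ≈ 0.028882 + 5.3876e-6*I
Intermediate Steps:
a = 2*I*√34 (a = √(-136) = 2*I*√34 ≈ 11.662*I)
V(q) = (q + 2*I*√34)/(2*q) (V(q) = (q + 2*I*√34)/(q + q) = (q + 2*I*√34)/((2*q)) = (q + 2*I*√34)*(1/(2*q)) = (q + 2*I*√34)/(2*q))
1/((42020 + 41233)/(2404 + V(13))) = 1/((42020 + 41233)/(2404 + ((½)*13 + I*√34)/13)) = 1/(83253/(2404 + (13/2 + I*√34)/13)) = 1/(83253/(2404 + (½ + I*√34/13))) = 1/(83253/(4809/2 + I*√34/13)) = 1603/55502 + I*√34/1082289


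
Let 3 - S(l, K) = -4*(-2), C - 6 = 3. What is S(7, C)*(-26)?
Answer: 130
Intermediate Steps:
C = 9 (C = 6 + 3 = 9)
S(l, K) = -5 (S(l, K) = 3 - (-4)*(-2) = 3 - 1*8 = 3 - 8 = -5)
S(7, C)*(-26) = -5*(-26) = 130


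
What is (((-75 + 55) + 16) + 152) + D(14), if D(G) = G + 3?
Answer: 165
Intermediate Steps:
D(G) = 3 + G
(((-75 + 55) + 16) + 152) + D(14) = (((-75 + 55) + 16) + 152) + (3 + 14) = ((-20 + 16) + 152) + 17 = (-4 + 152) + 17 = 148 + 17 = 165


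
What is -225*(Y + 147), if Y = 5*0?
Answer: -33075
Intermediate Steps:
Y = 0
-225*(Y + 147) = -225*(0 + 147) = -225*147 = -33075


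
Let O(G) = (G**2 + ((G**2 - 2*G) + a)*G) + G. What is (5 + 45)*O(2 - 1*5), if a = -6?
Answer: -1050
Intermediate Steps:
O(G) = G + G**2 + G*(-6 + G**2 - 2*G) (O(G) = (G**2 + ((G**2 - 2*G) - 6)*G) + G = (G**2 + (-6 + G**2 - 2*G)*G) + G = (G**2 + G*(-6 + G**2 - 2*G)) + G = G + G**2 + G*(-6 + G**2 - 2*G))
(5 + 45)*O(2 - 1*5) = (5 + 45)*((2 - 1*5)*(-5 + (2 - 1*5)**2 - (2 - 1*5))) = 50*((2 - 5)*(-5 + (2 - 5)**2 - (2 - 5))) = 50*(-3*(-5 + (-3)**2 - 1*(-3))) = 50*(-3*(-5 + 9 + 3)) = 50*(-3*7) = 50*(-21) = -1050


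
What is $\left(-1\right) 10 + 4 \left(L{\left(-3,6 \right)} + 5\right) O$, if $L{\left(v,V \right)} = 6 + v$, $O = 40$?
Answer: $1270$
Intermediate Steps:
$\left(-1\right) 10 + 4 \left(L{\left(-3,6 \right)} + 5\right) O = \left(-1\right) 10 + 4 \left(\left(6 - 3\right) + 5\right) 40 = -10 + 4 \left(3 + 5\right) 40 = -10 + 4 \cdot 8 \cdot 40 = -10 + 32 \cdot 40 = -10 + 1280 = 1270$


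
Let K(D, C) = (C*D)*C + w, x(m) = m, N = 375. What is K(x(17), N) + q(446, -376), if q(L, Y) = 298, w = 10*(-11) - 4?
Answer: 2390809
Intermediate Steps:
w = -114 (w = -110 - 4 = -114)
K(D, C) = -114 + D*C² (K(D, C) = (C*D)*C - 114 = D*C² - 114 = -114 + D*C²)
K(x(17), N) + q(446, -376) = (-114 + 17*375²) + 298 = (-114 + 17*140625) + 298 = (-114 + 2390625) + 298 = 2390511 + 298 = 2390809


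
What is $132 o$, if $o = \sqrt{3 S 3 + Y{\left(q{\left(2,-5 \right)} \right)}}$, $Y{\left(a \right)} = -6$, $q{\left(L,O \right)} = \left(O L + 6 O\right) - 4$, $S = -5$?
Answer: $132 i \sqrt{51} \approx 942.67 i$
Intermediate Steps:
$q{\left(L,O \right)} = -4 + 6 O + L O$ ($q{\left(L,O \right)} = \left(L O + 6 O\right) - 4 = \left(6 O + L O\right) - 4 = -4 + 6 O + L O$)
$o = i \sqrt{51}$ ($o = \sqrt{3 \left(-5\right) 3 - 6} = \sqrt{\left(-15\right) 3 - 6} = \sqrt{-45 - 6} = \sqrt{-51} = i \sqrt{51} \approx 7.1414 i$)
$132 o = 132 i \sqrt{51}$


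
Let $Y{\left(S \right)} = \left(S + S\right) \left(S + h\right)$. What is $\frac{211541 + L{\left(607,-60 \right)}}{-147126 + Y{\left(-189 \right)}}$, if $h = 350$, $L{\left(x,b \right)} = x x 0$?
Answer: $- \frac{211541}{207984} \approx -1.0171$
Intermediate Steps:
$L{\left(x,b \right)} = 0$ ($L{\left(x,b \right)} = x^{2} \cdot 0 = 0$)
$Y{\left(S \right)} = 2 S \left(350 + S\right)$ ($Y{\left(S \right)} = \left(S + S\right) \left(S + 350\right) = 2 S \left(350 + S\right)$)
$\frac{211541 + L{\left(607,-60 \right)}}{-147126 + Y{\left(-189 \right)}} = \frac{211541 + 0}{-147126 + 2 \left(-189\right) \left(350 - 189\right)} = \frac{211541}{-147126 + 2 \left(-189\right) 161} = \frac{211541}{-147126 - 60858} = \frac{211541}{-207984} = 211541 \left(- \frac{1}{207984}\right) = - \frac{211541}{207984}$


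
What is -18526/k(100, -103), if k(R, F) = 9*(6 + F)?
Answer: 18526/873 ≈ 21.221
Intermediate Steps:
k(R, F) = 54 + 9*F
-18526/k(100, -103) = -18526/(54 + 9*(-103)) = -18526/(54 - 927) = -18526/(-873) = -18526*(-1/873) = 18526/873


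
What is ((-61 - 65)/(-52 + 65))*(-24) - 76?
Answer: 2036/13 ≈ 156.62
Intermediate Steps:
((-61 - 65)/(-52 + 65))*(-24) - 76 = -126/13*(-24) - 76 = 3024/13 - 76 = 2036/13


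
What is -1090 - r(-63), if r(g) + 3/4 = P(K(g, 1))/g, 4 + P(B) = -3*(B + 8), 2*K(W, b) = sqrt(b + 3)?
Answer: -274615/252 ≈ -1089.7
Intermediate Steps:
K(W, b) = sqrt(3 + b)/2 (K(W, b) = sqrt(b + 3)/2 = sqrt(3 + b)/2)
P(B) = -28 - 3*B (P(B) = -4 - 3*(B + 8) = -4 - 3*(8 + B) = -4 + (-24 - 3*B) = -28 - 3*B)
r(g) = -3/4 - 31/g (r(g) = -3/4 + (-28 - 3*sqrt(3 + 1)/2)/g = -3/4 + (-28 - 3*sqrt(4)/2)/g = -3/4 + (-28 - 3*2/2)/g = -3/4 + (-28 - 3*1)/g = -3/4 + (-28 - 3)/g = -3/4 - 31/g)
-1090 - r(-63) = -1090 - (-3/4 - 31/(-63)) = -1090 - (-3/4 - 31*(-1/63)) = -1090 - (-3/4 + 31/63) = -1090 - 1*(-65/252) = -1090 + 65/252 = -274615/252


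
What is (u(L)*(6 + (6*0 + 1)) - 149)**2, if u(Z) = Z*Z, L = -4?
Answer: 1369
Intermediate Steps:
u(Z) = Z**2
(u(L)*(6 + (6*0 + 1)) - 149)**2 = ((-4)**2*(6 + (6*0 + 1)) - 149)**2 = (16*(6 + (0 + 1)) - 149)**2 = (16*(6 + 1) - 149)**2 = (16*7 - 149)**2 = (112 - 149)**2 = (-37)**2 = 1369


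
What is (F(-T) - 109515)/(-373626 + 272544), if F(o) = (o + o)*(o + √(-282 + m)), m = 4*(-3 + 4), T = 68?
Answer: 100267/101082 + 4*I*√278/2973 ≈ 0.99194 + 0.022433*I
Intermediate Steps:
m = 4 (m = 4*1 = 4)
F(o) = 2*o*(o + I*√278) (F(o) = (o + o)*(o + √(-282 + 4)) = (2*o)*(o + √(-278)) = (2*o)*(o + I*√278) = 2*o*(o + I*√278))
(F(-T) - 109515)/(-373626 + 272544) = (2*(-1*68)*(-1*68 + I*√278) - 109515)/(-373626 + 272544) = (2*(-68)*(-68 + I*√278) - 109515)/(-101082) = ((9248 - 136*I*√278) - 109515)*(-1/101082) = (-100267 - 136*I*√278)*(-1/101082) = 100267/101082 + 4*I*√278/2973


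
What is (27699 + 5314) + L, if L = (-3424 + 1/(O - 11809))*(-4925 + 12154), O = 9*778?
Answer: -118824639210/4807 ≈ -2.4719e+7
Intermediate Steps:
O = 7002
L = -118983332701/4807 (L = (-3424 + 1/(7002 - 11809))*(-4925 + 12154) = (-3424 + 1/(-4807))*7229 = (-3424 - 1/4807)*7229 = -16459169/4807*7229 = -118983332701/4807 ≈ -2.4752e+7)
(27699 + 5314) + L = (27699 + 5314) - 118983332701/4807 = 33013 - 118983332701/4807 = -118824639210/4807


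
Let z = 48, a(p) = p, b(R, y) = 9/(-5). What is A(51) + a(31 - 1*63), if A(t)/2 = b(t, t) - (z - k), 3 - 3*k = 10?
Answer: -2044/15 ≈ -136.27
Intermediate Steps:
b(R, y) = -9/5 (b(R, y) = 9*(-⅕) = -9/5)
k = -7/3 (k = 1 - ⅓*10 = 1 - 10/3 = -7/3 ≈ -2.3333)
A(t) = -1564/15 (A(t) = 2*(-9/5 - (48 - 1*(-7/3))) = 2*(-9/5 - (48 + 7/3)) = 2*(-9/5 - 1*151/3) = 2*(-9/5 - 151/3) = 2*(-782/15) = -1564/15)
A(51) + a(31 - 1*63) = -1564/15 + (31 - 1*63) = -1564/15 + (31 - 63) = -1564/15 - 32 = -2044/15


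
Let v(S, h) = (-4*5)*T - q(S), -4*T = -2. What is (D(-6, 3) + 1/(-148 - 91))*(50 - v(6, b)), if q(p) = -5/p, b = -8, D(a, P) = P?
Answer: 127090/717 ≈ 177.25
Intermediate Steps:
T = ½ (T = -¼*(-2) = ½ ≈ 0.50000)
v(S, h) = -10 + 5/S (v(S, h) = -4*5*(½) - (-5)/S = -20*½ + 5/S = -10 + 5/S)
(D(-6, 3) + 1/(-148 - 91))*(50 - v(6, b)) = (3 + 1/(-148 - 91))*(50 - (-10 + 5/6)) = (3 + 1/(-239))*(50 - (-10 + 5*(⅙))) = (3 - 1/239)*(50 - (-10 + ⅚)) = 716*(50 - 1*(-55/6))/239 = 716*(50 + 55/6)/239 = (716/239)*(355/6) = 127090/717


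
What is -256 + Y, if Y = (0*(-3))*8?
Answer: -256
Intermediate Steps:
Y = 0 (Y = 0*8 = 0)
-256 + Y = -256 + 0 = -256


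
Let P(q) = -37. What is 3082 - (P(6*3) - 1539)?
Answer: 4658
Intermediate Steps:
3082 - (P(6*3) - 1539) = 3082 - (-37 - 1539) = 3082 - 1*(-1576) = 3082 + 1576 = 4658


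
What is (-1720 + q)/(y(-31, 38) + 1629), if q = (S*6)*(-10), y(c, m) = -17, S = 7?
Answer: -535/403 ≈ -1.3275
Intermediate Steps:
q = -420 (q = (7*6)*(-10) = 42*(-10) = -420)
(-1720 + q)/(y(-31, 38) + 1629) = (-1720 - 420)/(-17 + 1629) = -2140/1612 = -2140*1/1612 = -535/403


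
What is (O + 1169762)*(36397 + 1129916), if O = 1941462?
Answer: 3628660997112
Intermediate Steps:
(O + 1169762)*(36397 + 1129916) = (1941462 + 1169762)*(36397 + 1129916) = 3111224*1166313 = 3628660997112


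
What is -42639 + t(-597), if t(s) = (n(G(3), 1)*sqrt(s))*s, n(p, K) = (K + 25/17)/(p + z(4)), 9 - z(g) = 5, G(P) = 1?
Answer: -42639 - 25074*I*sqrt(597)/85 ≈ -42639.0 - 7207.6*I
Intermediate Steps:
z(g) = 4 (z(g) = 9 - 1*5 = 9 - 5 = 4)
n(p, K) = (25/17 + K)/(4 + p) (n(p, K) = (K + 25/17)/(p + 4) = (K + 25*(1/17))/(4 + p) = (K + 25/17)/(4 + p) = (25/17 + K)/(4 + p))
t(s) = 42*s**(3/2)/85 (t(s) = (((25/17 + 1)/(4 + 1))*sqrt(s))*s = (((42/17)/5)*sqrt(s))*s = (((1/5)*(42/17))*sqrt(s))*s = (42*sqrt(s)/85)*s = 42*s**(3/2)/85)
-42639 + t(-597) = -42639 + 42*(-597)**(3/2)/85 = -42639 + 42*(-597*I*sqrt(597))/85 = -42639 - 25074*I*sqrt(597)/85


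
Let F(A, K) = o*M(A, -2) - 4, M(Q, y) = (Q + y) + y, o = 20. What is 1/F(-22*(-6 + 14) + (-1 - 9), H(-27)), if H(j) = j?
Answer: -1/3804 ≈ -0.00026288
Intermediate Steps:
M(Q, y) = Q + 2*y
F(A, K) = -84 + 20*A (F(A, K) = 20*(A + 2*(-2)) - 4 = 20*(A - 4) - 4 = 20*(-4 + A) - 4 = (-80 + 20*A) - 4 = -84 + 20*A)
1/F(-22*(-6 + 14) + (-1 - 9), H(-27)) = 1/(-84 + 20*(-22*(-6 + 14) + (-1 - 9))) = 1/(-84 + 20*(-22*8 - 10)) = 1/(-84 + 20*(-176 - 10)) = 1/(-84 + 20*(-186)) = 1/(-84 - 3720) = 1/(-3804) = -1/3804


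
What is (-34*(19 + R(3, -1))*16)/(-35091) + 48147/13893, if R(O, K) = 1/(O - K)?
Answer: 7943783/2110473 ≈ 3.7640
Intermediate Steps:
(-34*(19 + R(3, -1))*16)/(-35091) + 48147/13893 = (-34*(19 - 1/(-1 - 1*3))*16)/(-35091) + 48147/13893 = (-34*(19 - 1/(-1 - 3))*16)*(-1/35091) + 48147*(1/13893) = (-34*(19 - 1/(-4))*16)*(-1/35091) + 1459/421 = (-34*(19 - 1*(-¼))*16)*(-1/35091) + 1459/421 = (-34*(19 + ¼)*16)*(-1/35091) + 1459/421 = (-34*77/4*16)*(-1/35091) + 1459/421 = -1309/2*16*(-1/35091) + 1459/421 = -10472*(-1/35091) + 1459/421 = 1496/5013 + 1459/421 = 7943783/2110473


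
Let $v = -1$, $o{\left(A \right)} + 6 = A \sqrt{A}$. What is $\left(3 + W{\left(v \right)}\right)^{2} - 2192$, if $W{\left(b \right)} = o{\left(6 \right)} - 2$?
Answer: $-1951 - 60 \sqrt{6} \approx -2098.0$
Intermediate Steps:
$o{\left(A \right)} = -6 + A^{\frac{3}{2}}$ ($o{\left(A \right)} = -6 + A \sqrt{A} = -6 + A^{\frac{3}{2}}$)
$W{\left(b \right)} = -8 + 6 \sqrt{6}$ ($W{\left(b \right)} = \left(-6 + 6^{\frac{3}{2}}\right) - 2 = \left(-6 + 6 \sqrt{6}\right) - 2 = -8 + 6 \sqrt{6}$)
$\left(3 + W{\left(v \right)}\right)^{2} - 2192 = \left(3 - \left(8 - 6 \sqrt{6}\right)\right)^{2} - 2192 = \left(-5 + 6 \sqrt{6}\right)^{2} - 2192 = -2192 + \left(-5 + 6 \sqrt{6}\right)^{2}$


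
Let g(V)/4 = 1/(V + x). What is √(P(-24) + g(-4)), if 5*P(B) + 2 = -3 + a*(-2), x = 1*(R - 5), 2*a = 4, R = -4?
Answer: I*√8905/65 ≈ 1.4518*I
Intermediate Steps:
a = 2 (a = (½)*4 = 2)
x = -9 (x = 1*(-4 - 5) = 1*(-9) = -9)
g(V) = 4/(-9 + V) (g(V) = 4/(V - 9) = 4/(-9 + V))
P(B) = -9/5 (P(B) = -⅖ + (-3 + 2*(-2))/5 = -⅖ + (-3 - 4)/5 = -⅖ + (⅕)*(-7) = -⅖ - 7/5 = -9/5)
√(P(-24) + g(-4)) = √(-9/5 + 4/(-9 - 4)) = √(-9/5 + 4/(-13)) = √(-9/5 + 4*(-1/13)) = √(-9/5 - 4/13) = √(-137/65) = I*√8905/65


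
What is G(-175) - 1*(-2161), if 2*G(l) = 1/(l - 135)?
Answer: 1339819/620 ≈ 2161.0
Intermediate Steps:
G(l) = 1/(2*(-135 + l)) (G(l) = 1/(2*(l - 135)) = 1/(2*(-135 + l)))
G(-175) - 1*(-2161) = 1/(2*(-135 - 175)) - 1*(-2161) = (½)/(-310) + 2161 = (½)*(-1/310) + 2161 = -1/620 + 2161 = 1339819/620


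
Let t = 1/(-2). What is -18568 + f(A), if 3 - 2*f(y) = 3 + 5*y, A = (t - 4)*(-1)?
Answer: -74317/4 ≈ -18579.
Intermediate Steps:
t = -1/2 (t = 1*(-1/2) = -1/2 ≈ -0.50000)
A = 9/2 (A = (-1/2 - 4)*(-1) = -9/2*(-1) = 9/2 ≈ 4.5000)
f(y) = -5*y/2 (f(y) = 3/2 - (3 + 5*y)/2 = 3/2 + (-3/2 - 5*y/2) = -5*y/2)
-18568 + f(A) = -18568 - 5/2*9/2 = -18568 - 45/4 = -74317/4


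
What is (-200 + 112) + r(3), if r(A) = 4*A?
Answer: -76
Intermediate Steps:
(-200 + 112) + r(3) = (-200 + 112) + 4*3 = -88 + 12 = -76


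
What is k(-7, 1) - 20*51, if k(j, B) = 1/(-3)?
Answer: -3061/3 ≈ -1020.3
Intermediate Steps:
k(j, B) = -⅓
k(-7, 1) - 20*51 = -⅓ - 20*51 = -⅓ - 1020 = -3061/3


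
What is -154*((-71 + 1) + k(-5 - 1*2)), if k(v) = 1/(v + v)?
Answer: 10791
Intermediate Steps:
k(v) = 1/(2*v)
-154*((-71 + 1) + k(-5 - 1*2)) = -154*((-71 + 1) + 1/(2*(-5 - 1*2))) = -154*(-70 + 1/(2*(-5 - 2))) = -154*(-70 + (½)/(-7)) = -154*(-70 + (½)*(-⅐)) = -154*(-70 - 1/14) = -154*(-981/14) = 10791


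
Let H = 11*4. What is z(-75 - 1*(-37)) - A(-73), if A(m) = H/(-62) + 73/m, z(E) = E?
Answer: -1125/31 ≈ -36.290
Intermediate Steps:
H = 44
A(m) = -22/31 + 73/m (A(m) = 44/(-62) + 73/m = 44*(-1/62) + 73/m = -22/31 + 73/m)
z(-75 - 1*(-37)) - A(-73) = (-75 - 1*(-37)) - (-22/31 + 73/(-73)) = (-75 + 37) - (-22/31 + 73*(-1/73)) = -38 - (-22/31 - 1) = -38 - 1*(-53/31) = -38 + 53/31 = -1125/31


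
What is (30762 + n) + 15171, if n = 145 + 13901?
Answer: 59979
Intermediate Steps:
n = 14046
(30762 + n) + 15171 = (30762 + 14046) + 15171 = 44808 + 15171 = 59979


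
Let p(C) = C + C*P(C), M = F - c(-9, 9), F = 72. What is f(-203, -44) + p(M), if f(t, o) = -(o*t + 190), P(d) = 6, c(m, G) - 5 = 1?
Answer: -8660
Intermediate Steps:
c(m, G) = 6 (c(m, G) = 5 + 1 = 6)
M = 66 (M = 72 - 1*6 = 72 - 6 = 66)
p(C) = 7*C (p(C) = C + C*6 = C + 6*C = 7*C)
f(t, o) = -190 - o*t (f(t, o) = -(190 + o*t) = -190 - o*t)
f(-203, -44) + p(M) = (-190 - 1*(-44)*(-203)) + 7*66 = (-190 - 8932) + 462 = -9122 + 462 = -8660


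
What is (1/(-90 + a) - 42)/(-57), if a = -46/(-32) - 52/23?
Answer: 1404134/1905111 ≈ 0.73703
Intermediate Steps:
a = -303/368 (a = -46*(-1/32) - 52*1/23 = 23/16 - 52/23 = -303/368 ≈ -0.82337)
(1/(-90 + a) - 42)/(-57) = (1/(-90 - 303/368) - 42)/(-57) = (1/(-33423/368) - 42)*(-1/57) = (-368/33423 - 42)*(-1/57) = -1404134/33423*(-1/57) = 1404134/1905111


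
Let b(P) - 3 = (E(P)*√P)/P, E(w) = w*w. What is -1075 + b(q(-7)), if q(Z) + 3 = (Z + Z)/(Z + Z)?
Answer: -1072 - 2*I*√2 ≈ -1072.0 - 2.8284*I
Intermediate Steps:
E(w) = w²
q(Z) = -2 (q(Z) = -3 + (Z + Z)/(Z + Z) = -3 + (2*Z)/((2*Z)) = -3 + (2*Z)*(1/(2*Z)) = -3 + 1 = -2)
b(P) = 3 + P^(3/2) (b(P) = 3 + (P²*√P)/P = 3 + P^(5/2)/P = 3 + P^(3/2))
-1075 + b(q(-7)) = -1075 + (3 + (-2)^(3/2)) = -1075 + (3 - 2*I*√2) = -1072 - 2*I*√2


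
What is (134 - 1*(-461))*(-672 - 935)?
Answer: -956165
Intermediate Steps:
(134 - 1*(-461))*(-672 - 935) = (134 + 461)*(-1607) = 595*(-1607) = -956165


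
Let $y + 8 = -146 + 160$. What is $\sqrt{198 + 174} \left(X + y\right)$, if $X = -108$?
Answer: $- 204 \sqrt{93} \approx -1967.3$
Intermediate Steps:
$y = 6$ ($y = -8 + \left(-146 + 160\right) = -8 + 14 = 6$)
$\sqrt{198 + 174} \left(X + y\right) = \sqrt{198 + 174} \left(-108 + 6\right) = \sqrt{372} \left(-102\right) = 2 \sqrt{93} \left(-102\right) = - 204 \sqrt{93}$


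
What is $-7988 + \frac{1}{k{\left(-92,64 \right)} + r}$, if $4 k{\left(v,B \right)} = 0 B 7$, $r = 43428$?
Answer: $- \frac{346902863}{43428} \approx -7988.0$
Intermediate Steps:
$k{\left(v,B \right)} = 0$ ($k{\left(v,B \right)} = \frac{0 B 7}{4} = \frac{0 \cdot 7}{4} = \frac{1}{4} \cdot 0 = 0$)
$-7988 + \frac{1}{k{\left(-92,64 \right)} + r} = -7988 + \frac{1}{0 + 43428} = -7988 + \frac{1}{43428} = - \frac{346902863}{43428}$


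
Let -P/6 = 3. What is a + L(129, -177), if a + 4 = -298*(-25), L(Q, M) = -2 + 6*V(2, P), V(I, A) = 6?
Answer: 7480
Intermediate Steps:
P = -18 (P = -6*3 = -18)
L(Q, M) = 34 (L(Q, M) = -2 + 6*6 = -2 + 36 = 34)
a = 7446 (a = -4 - 298*(-25) = -4 + 7450 = 7446)
a + L(129, -177) = 7446 + 34 = 7480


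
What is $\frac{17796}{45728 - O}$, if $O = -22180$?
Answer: $\frac{1483}{5659} \approx 0.26206$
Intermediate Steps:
$\frac{17796}{45728 - O} = \frac{17796}{45728 - -22180} = \frac{17796}{45728 + 22180} = \frac{17796}{67908} = 17796 \cdot \frac{1}{67908} = \frac{1483}{5659}$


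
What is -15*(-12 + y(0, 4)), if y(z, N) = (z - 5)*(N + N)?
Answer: 780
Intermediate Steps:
y(z, N) = 2*N*(-5 + z) (y(z, N) = (-5 + z)*(2*N) = 2*N*(-5 + z))
-15*(-12 + y(0, 4)) = -15*(-12 + 2*4*(-5 + 0)) = -15*(-12 + 2*4*(-5)) = -15*(-12 - 40) = -15*(-52) = 780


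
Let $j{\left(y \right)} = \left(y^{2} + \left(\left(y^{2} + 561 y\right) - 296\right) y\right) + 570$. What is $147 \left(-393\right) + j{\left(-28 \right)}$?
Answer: $369743$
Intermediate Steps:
$j{\left(y \right)} = 570 + y^{2} + y \left(-296 + y^{2} + 561 y\right)$ ($j{\left(y \right)} = \left(y^{2} + \left(-296 + y^{2} + 561 y\right) y\right) + 570 = \left(y^{2} + y \left(-296 + y^{2} + 561 y\right)\right) + 570 = 570 + y^{2} + y \left(-296 + y^{2} + 561 y\right)$)
$147 \left(-393\right) + j{\left(-28 \right)} = 147 \left(-393\right) + \left(570 + \left(-28\right)^{3} - -8288 + 562 \left(-28\right)^{2}\right) = -57771 + \left(570 - 21952 + 8288 + 562 \cdot 784\right) = -57771 + \left(570 - 21952 + 8288 + 440608\right) = -57771 + 427514 = 369743$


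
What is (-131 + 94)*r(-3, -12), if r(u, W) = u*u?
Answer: -333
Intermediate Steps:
r(u, W) = u²
(-131 + 94)*r(-3, -12) = (-131 + 94)*(-3)² = -37*9 = -333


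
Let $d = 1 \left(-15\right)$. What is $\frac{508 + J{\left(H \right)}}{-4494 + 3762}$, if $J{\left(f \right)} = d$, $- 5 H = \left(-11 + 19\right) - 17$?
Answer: $- \frac{493}{732} \approx -0.6735$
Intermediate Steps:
$H = \frac{9}{5}$ ($H = - \frac{\left(-11 + 19\right) - 17}{5} = - \frac{8 - 17}{5} = \left(- \frac{1}{5}\right) \left(-9\right) = \frac{9}{5} \approx 1.8$)
$d = -15$
$J{\left(f \right)} = -15$
$\frac{508 + J{\left(H \right)}}{-4494 + 3762} = \frac{508 - 15}{-4494 + 3762} = \frac{493}{-732} = 493 \left(- \frac{1}{732}\right) = - \frac{493}{732}$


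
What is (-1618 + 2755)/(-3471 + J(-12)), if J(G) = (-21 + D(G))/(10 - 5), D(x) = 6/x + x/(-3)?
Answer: -2274/6949 ≈ -0.32724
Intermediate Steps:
D(x) = 6/x - x/3 (D(x) = 6/x + x*(-⅓) = 6/x - x/3)
J(G) = -21/5 - G/15 + 6/(5*G) (J(G) = (-21 + (6/G - G/3))/(10 - 5) = (-21 + 6/G - G/3)/5 = (-21 + 6/G - G/3)*(⅕) = -21/5 - G/15 + 6/(5*G))
(-1618 + 2755)/(-3471 + J(-12)) = (-1618 + 2755)/(-3471 + (1/15)*(18 - 1*(-12)² - 63*(-12))/(-12)) = 1137/(-3471 + (1/15)*(-1/12)*(18 - 1*144 + 756)) = 1137/(-3471 + (1/15)*(-1/12)*(18 - 144 + 756)) = 1137/(-3471 + (1/15)*(-1/12)*630) = 1137/(-3471 - 7/2) = 1137/(-6949/2) = 1137*(-2/6949) = -2274/6949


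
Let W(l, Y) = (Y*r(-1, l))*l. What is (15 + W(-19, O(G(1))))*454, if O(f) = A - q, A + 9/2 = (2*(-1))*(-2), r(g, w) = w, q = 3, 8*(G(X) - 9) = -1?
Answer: -566819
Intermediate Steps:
G(X) = 71/8 (G(X) = 9 + (⅛)*(-1) = 9 - ⅛ = 71/8)
A = -½ (A = -9/2 + (2*(-1))*(-2) = -9/2 - 2*(-2) = -9/2 + 4 = -½ ≈ -0.50000)
O(f) = -7/2 (O(f) = -½ - 1*3 = -½ - 3 = -7/2)
W(l, Y) = Y*l² (W(l, Y) = (Y*l)*l = Y*l²)
(15 + W(-19, O(G(1))))*454 = (15 - 7/2*(-19)²)*454 = (15 - 7/2*361)*454 = (15 - 2527/2)*454 = -2497/2*454 = -566819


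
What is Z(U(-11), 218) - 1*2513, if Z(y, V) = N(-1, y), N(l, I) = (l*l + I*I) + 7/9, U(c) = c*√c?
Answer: -34580/9 ≈ -3842.2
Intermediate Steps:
U(c) = c^(3/2)
N(l, I) = 7/9 + I² + l² (N(l, I) = (l² + I²) + 7*(⅑) = (I² + l²) + 7/9 = 7/9 + I² + l²)
Z(y, V) = 16/9 + y² (Z(y, V) = 7/9 + y² + (-1)² = 7/9 + y² + 1 = 16/9 + y²)
Z(U(-11), 218) - 1*2513 = (16/9 + ((-11)^(3/2))²) - 1*2513 = (16/9 + (-11*I*√11)²) - 2513 = (16/9 - 1331) - 2513 = -11963/9 - 2513 = -34580/9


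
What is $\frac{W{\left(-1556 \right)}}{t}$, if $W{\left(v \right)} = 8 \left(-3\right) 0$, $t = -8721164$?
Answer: $0$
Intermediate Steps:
$W{\left(v \right)} = 0$ ($W{\left(v \right)} = \left(-24\right) 0 = 0$)
$\frac{W{\left(-1556 \right)}}{t} = \frac{0}{-8721164} = 0 \left(- \frac{1}{8721164}\right) = 0$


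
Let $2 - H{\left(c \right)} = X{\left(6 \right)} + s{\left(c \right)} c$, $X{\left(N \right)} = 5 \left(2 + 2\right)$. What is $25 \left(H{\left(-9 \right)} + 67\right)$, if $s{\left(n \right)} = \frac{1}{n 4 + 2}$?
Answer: $\frac{41425}{34} \approx 1218.4$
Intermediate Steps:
$s{\left(n \right)} = \frac{1}{2 + 4 n}$ ($s{\left(n \right)} = \frac{1}{4 n + 2} = \frac{1}{2 + 4 n}$)
$X{\left(N \right)} = 20$ ($X{\left(N \right)} = 5 \cdot 4 = 20$)
$H{\left(c \right)} = -18 - \frac{c}{2 \left(1 + 2 c\right)}$ ($H{\left(c \right)} = 2 - \left(20 + \frac{1}{2 \left(1 + 2 c\right)} c\right) = 2 - \left(20 + \frac{c}{2 \left(1 + 2 c\right)}\right) = -18 - \frac{c}{2 \left(1 + 2 c\right)}$)
$25 \left(H{\left(-9 \right)} + 67\right) = 25 \left(\frac{-36 - -657}{2 \left(1 + 2 \left(-9\right)\right)} + 67\right) = 25 \left(\frac{-36 + 657}{2 \left(1 - 18\right)} + 67\right) = 25 \left(\frac{1}{2} \frac{1}{-17} \cdot 621 + 67\right) = 25 \left(\frac{1}{2} \left(- \frac{1}{17}\right) 621 + 67\right) = 25 \left(- \frac{621}{34} + 67\right) = 25 \cdot \frac{1657}{34} = \frac{41425}{34}$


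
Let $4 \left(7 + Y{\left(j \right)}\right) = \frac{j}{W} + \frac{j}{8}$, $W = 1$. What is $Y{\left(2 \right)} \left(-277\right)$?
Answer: $\frac{28531}{16} \approx 1783.2$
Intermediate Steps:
$Y{\left(j \right)} = -7 + \frac{9 j}{32}$ ($Y{\left(j \right)} = -7 + \frac{\frac{j}{1} + \frac{j}{8}}{4} = -7 + \frac{j 1 + j \frac{1}{8}}{4} = -7 + \frac{j + \frac{j}{8}}{4} = -7 + \frac{\frac{9}{8} j}{4} = -7 + \frac{9 j}{32}$)
$Y{\left(2 \right)} \left(-277\right) = \left(-7 + \frac{9}{32} \cdot 2\right) \left(-277\right) = \left(-7 + \frac{9}{16}\right) \left(-277\right) = \left(- \frac{103}{16}\right) \left(-277\right) = \frac{28531}{16}$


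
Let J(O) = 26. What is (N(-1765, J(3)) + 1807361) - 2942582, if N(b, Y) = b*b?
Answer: 1980004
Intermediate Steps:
N(b, Y) = b**2
(N(-1765, J(3)) + 1807361) - 2942582 = ((-1765)**2 + 1807361) - 2942582 = (3115225 + 1807361) - 2942582 = 4922586 - 2942582 = 1980004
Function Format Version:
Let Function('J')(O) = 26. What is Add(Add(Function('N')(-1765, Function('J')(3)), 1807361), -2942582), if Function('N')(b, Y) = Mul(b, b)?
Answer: 1980004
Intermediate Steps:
Function('N')(b, Y) = Pow(b, 2)
Add(Add(Function('N')(-1765, Function('J')(3)), 1807361), -2942582) = Add(Add(Pow(-1765, 2), 1807361), -2942582) = Add(Add(3115225, 1807361), -2942582) = Add(4922586, -2942582) = 1980004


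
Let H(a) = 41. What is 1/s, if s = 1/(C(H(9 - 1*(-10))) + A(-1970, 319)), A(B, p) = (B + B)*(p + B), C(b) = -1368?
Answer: 6503572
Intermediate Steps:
A(B, p) = 2*B*(B + p) (A(B, p) = (2*B)*(B + p) = 2*B*(B + p))
s = 1/6503572 (s = 1/(-1368 + 2*(-1970)*(-1970 + 319)) = 1/(-1368 + 2*(-1970)*(-1651)) = 1/(-1368 + 6504940) = 1/6503572 ≈ 1.5376e-7)
1/s = 1/(1/6503572) = 6503572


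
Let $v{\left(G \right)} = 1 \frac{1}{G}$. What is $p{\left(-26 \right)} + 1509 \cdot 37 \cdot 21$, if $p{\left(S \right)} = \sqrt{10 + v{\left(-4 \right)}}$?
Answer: $1172493 + \frac{\sqrt{39}}{2} \approx 1.1725 \cdot 10^{6}$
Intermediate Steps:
$v{\left(G \right)} = \frac{1}{G}$
$p{\left(S \right)} = \frac{\sqrt{39}}{2}$ ($p{\left(S \right)} = \sqrt{10 + \frac{1}{-4}} = \sqrt{10 - \frac{1}{4}} = \sqrt{\frac{39}{4}} = \frac{\sqrt{39}}{2}$)
$p{\left(-26 \right)} + 1509 \cdot 37 \cdot 21 = \frac{\sqrt{39}}{2} + 1509 \cdot 37 \cdot 21 = \frac{\sqrt{39}}{2} + 1509 \cdot 777 = \frac{\sqrt{39}}{2} + 1172493 = 1172493 + \frac{\sqrt{39}}{2}$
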